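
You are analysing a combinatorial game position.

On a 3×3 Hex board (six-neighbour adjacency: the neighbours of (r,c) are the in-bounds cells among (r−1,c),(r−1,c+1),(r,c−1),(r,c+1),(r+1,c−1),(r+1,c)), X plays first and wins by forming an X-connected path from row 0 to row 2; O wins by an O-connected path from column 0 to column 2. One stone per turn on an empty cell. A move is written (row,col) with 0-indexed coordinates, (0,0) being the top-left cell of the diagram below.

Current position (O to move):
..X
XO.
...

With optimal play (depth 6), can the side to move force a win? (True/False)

p1 O@[..X/XO./...]: (0,0)[O.X/XO./...]-1* (0,1)[.OX/XO./...]-1 (1,2)[..X/XOO/...]-1 (2,0)[..X/XO./O..]-1 (2,1)[..X/XO./.O.]-1 (2,2)[..X/XO./..O]-1
p2 X@[O.X/XO./...]: (0,1)[OXX/XO./...]+1* (1,2)[O.X/XOX/...]+1 (2,0)[O.X/XO./X..]+1 (2,1)[O.X/XO./.X.]-1 (2,2)[O.X/XO./..X]-1
p3 O@[OXX/XO./...]: (1,2)[OXX/XOO/...]-1* (2,0)[OXX/XO./O..]-1 (2,1)[OXX/XO./.O.]-1 (2,2)[OXX/XO./..O]-1
p4 X@[OXX/XOO/...]: (2,0)[OXX/XOO/X..]+1* (2,1)[OXX/XOO/.X.]-1 (2,2)[OXX/XOO/..X]-1
p5 O@[OXX/XOO/X..] terminal -1; root [..X/XO./...] d6

O winning at [..X/XO./...]: False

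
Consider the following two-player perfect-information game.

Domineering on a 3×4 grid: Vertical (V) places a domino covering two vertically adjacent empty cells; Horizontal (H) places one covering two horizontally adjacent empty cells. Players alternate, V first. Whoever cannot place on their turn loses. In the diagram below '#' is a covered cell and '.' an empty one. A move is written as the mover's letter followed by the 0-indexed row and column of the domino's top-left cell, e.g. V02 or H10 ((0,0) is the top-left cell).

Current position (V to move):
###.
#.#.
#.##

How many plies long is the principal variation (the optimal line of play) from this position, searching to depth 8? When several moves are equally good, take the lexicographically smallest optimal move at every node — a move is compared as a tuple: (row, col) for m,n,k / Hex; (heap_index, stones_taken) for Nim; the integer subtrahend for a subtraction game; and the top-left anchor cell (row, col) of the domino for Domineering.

PV length from [###./#.#./#.##]: 1 ply

[###./#.#./#.##] V move#1: V03:+1/####/#.##/#.##*, V11:+1/###./###./####
[####/#.##/#.##] end (terminal -1, H#2); searched ###./#.#./#.## to 8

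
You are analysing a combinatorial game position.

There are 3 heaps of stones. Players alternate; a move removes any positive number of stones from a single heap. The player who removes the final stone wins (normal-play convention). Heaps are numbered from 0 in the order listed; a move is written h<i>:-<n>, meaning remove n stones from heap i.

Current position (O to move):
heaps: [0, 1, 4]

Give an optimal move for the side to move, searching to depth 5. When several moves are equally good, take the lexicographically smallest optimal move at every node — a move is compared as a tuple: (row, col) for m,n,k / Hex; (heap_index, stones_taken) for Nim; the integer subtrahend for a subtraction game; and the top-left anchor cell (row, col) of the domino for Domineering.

ply 1, O at (0,1,4) | h1:-1=-1→(0,0,4); h2:-1=-1→(0,1,3); h2:-2=-1→(0,1,2); h2:-3=+1→(0,1,1)*; h2:-4=-1→(0,1,0)
ply 2, X at (0,1,1) | h1:-1=-1→(0,0,1)*; h2:-1=-1→(0,1,0)
ply 3, O at (0,0,1) | h2:-1=+1→(0,0,0)*
ply 4: (0,0,0) is terminal -1 (X); from (0,1,4) depth 5

O's best at [(0,1,4)]: h2:-3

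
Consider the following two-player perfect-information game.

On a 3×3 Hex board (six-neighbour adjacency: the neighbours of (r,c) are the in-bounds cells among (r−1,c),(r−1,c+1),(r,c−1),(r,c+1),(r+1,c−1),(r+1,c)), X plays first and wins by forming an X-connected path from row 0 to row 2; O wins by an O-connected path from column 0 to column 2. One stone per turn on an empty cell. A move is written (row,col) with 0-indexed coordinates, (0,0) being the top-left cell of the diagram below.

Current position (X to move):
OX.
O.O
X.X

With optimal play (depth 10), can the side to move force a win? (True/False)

X winning at [OX./O.O/X.X]: True

p1 X@[OX./O.O/X.X]: (0,2)[OXX/O.O/X.X]-1 (1,1)[OX./OXO/X.X]+1* (2,1)[OX./O.O/XXX]-1
p2 O@[OX./OXO/X.X] terminal -1; root [OX./O.O/X.X] d10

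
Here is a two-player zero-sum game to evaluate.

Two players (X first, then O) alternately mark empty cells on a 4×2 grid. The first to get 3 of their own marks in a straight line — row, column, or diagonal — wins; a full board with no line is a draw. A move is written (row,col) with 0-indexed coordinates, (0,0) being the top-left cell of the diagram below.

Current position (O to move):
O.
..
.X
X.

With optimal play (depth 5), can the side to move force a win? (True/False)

[O./../.X/X.] O move#1: (0,1):+0/OO/../.X/X.*, (1,0):+0/O./O./.X/X., (1,1):+0/O./.O/.X/X., (2,0):+0/O./../OX/X., (3,1):+0/O./../.X/XO
[OO/../.X/X.] X move#2: (1,0):+0/OO/X./.X/X.*, (1,1):+0/OO/.X/.X/X., (2,0):+0/OO/../XX/X., (3,1):+0/OO/../.X/XX
[OO/X./.X/X.] O move#3: (1,1):-1/OO/XO/.X/X., (2,0):+0/OO/X./OX/X.*, (3,1):-1/OO/X./.X/XO
[OO/X./OX/X.] X move#4: (1,1):+0/OO/XX/OX/X.*, (3,1):+0/OO/X./OX/XX
[OO/XX/OX/X.] O move#5: (3,1):+0/OO/XX/OX/XO*
[OO/XX/OX/XO] end (terminal +0, X#6); searched O./../.X/X. to 5

O winning at [O./../.X/X.]: False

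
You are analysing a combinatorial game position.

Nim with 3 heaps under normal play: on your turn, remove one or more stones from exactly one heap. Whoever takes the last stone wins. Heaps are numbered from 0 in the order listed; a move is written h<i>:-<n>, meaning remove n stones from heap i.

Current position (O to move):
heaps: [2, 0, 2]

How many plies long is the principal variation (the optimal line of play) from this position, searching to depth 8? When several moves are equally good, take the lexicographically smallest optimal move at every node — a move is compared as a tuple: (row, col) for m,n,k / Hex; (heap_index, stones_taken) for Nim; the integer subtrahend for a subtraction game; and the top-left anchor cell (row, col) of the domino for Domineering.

PV length from [(2,0,2)]: 4 plies

[(2,0,2)] O move#1: h0:-1:-1/(1,0,2)*, h0:-2:-1/(0,0,2), h2:-1:-1/(2,0,1), h2:-2:-1/(2,0,0)
[(1,0,2)] X move#2: h0:-1:-1/(0,0,2), h2:-1:+1/(1,0,1)*, h2:-2:-1/(1,0,0)
[(1,0,1)] O move#3: h0:-1:-1/(0,0,1)*, h2:-1:-1/(1,0,0)
[(0,0,1)] X move#4: h2:-1:+1/(0,0,0)*
[(0,0,0)] end (terminal -1, O#5); searched (2,0,2) to 8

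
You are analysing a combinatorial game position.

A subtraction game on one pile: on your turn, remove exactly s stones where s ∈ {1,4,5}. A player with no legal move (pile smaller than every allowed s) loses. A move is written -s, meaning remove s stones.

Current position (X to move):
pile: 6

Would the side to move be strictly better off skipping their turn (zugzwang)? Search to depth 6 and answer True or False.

zugzwang(6, X) = False

p1 X@[6]: -1[5]-1 -4[2]+1* -5[1]-1
p2 O@[2]: -1[1]-1*
p3 X@[1]: -1[0]+1*
p4 O@[0] terminal -1; root [6] d6
if X skipped the turn, O would face:
~ p1 O@[6]: -1[5]-1 -4[2]+1* -5[1]-1
~ p2 X@[2]: -1[1]-1*
~ p3 O@[1]: -1[0]+1*
~ p4 X@[0] terminal -1; root [6] d6
compare (X): move=+1 vs pass=-1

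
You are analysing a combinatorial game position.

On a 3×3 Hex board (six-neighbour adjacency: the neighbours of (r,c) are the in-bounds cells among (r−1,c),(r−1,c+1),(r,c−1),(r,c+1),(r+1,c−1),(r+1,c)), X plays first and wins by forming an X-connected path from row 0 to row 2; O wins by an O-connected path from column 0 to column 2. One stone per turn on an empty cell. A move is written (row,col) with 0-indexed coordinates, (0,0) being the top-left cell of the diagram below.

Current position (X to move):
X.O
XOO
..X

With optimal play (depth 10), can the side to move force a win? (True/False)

ply 1, X at X.O/XOO/..X | (0,1)=-1→XXO/XOO/..X; (2,0)=+1→X.O/XOO/X.X*; (2,1)=-1→X.O/XOO/.XX
ply 2: X.O/XOO/X.X is terminal -1 (O); from X.O/XOO/..X depth 10

X winning at [X.O/XOO/..X]: True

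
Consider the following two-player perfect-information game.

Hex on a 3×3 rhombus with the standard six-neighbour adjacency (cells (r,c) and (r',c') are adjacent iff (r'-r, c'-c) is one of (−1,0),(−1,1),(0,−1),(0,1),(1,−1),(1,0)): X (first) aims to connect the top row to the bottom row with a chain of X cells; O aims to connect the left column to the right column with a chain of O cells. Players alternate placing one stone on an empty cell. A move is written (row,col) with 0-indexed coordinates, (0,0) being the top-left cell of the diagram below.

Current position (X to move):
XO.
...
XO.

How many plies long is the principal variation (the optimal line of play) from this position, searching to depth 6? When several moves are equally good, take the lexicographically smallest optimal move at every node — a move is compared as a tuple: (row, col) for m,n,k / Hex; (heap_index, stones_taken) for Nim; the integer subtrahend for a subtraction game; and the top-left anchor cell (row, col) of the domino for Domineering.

PV length from [XO./.../XO.]: 3 plies

ply 1, X at XO./.../XO. | (0,2)=+1→XOX/.../XO.*; (1,0)=+1→XO./X../XO.; (1,1)=+1→XO./.X./XO.; (1,2)=+1→XO./..X/XO.; (2,2)=+1→XO./.../XOX
ply 2, O at XOX/.../XO. | (1,0)=-1→XOX/O../XO.*; (1,1)=-1→XOX/.O./XO.; (1,2)=-1→XOX/..O/XO.; (2,2)=-1→XOX/.../XOO
ply 3, X at XOX/O../XO. | (1,1)=+1→XOX/OX./XO.*; (1,2)=+1→XOX/O.X/XO.; (2,2)=+1→XOX/O../XOX
ply 4: XOX/OX./XO. is terminal -1 (O); from XO./.../XO. depth 6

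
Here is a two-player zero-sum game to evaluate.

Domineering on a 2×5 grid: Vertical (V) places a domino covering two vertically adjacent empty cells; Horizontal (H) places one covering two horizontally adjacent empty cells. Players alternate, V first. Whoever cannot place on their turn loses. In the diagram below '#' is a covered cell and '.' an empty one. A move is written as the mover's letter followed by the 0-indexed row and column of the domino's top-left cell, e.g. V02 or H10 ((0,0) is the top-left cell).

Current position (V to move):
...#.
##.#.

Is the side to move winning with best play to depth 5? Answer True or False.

V winning at [...#./##.#.]: True

ply 1, V at ...#./##.#. | V02=+1→..##./####.*; V04=-1→...##/##.##
ply 2, H at ..##./####. | H00=-1→####./####.*
ply 3, V at ####./####. | V04=+1→#####/#####*
ply 4: #####/##### is terminal -1 (H); from ...#./##.#. depth 5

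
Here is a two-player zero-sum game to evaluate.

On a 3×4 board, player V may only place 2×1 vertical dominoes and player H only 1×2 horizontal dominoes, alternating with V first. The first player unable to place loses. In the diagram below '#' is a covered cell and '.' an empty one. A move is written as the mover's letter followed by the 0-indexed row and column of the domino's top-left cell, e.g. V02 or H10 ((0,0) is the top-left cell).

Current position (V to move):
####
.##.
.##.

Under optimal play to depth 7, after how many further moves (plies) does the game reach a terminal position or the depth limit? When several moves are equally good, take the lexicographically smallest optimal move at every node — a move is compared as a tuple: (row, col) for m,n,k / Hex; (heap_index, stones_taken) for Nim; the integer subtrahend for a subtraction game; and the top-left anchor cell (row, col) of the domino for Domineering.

p1 V@[####/.##./.##.]: V10[####/###./###.]+1* V13[####/.###/.###]+1
p2 H@[####/###./###.] terminal -1; root [####/.##./.##.] d7

PV length from [####/.##./.##.]: 1 ply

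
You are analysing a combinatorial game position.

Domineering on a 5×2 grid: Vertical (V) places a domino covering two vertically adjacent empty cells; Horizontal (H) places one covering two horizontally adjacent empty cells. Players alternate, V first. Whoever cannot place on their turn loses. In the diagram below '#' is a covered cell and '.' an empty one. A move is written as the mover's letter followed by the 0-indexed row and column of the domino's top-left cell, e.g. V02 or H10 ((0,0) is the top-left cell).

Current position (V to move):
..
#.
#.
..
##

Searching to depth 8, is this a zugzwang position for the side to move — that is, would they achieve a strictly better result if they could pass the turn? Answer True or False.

zugzwang(../#./#./../##, V) = True

ply 1, V at ../#./#./../## | V01=-1→.#/##/#./../##*; V11=-1→../##/##/../##; V21=-1→../#./##/.#/##
ply 2, H at .#/##/#./../## | H30=+1→.#/##/#./##/##*
ply 3: .#/##/#./##/## is terminal -1 (V); from ../#./#./../## depth 8
if V skipped the turn, H would face:
~ ply 1, H at ../#./#./../## | H00=-1→##/#./#./../##*; H30=-1→../#./#./##/##
~ ply 2, V at ##/#./#./../## | V11=-1→##/##/##/../##; V21=+1→##/#./##/.#/##*
~ ply 3: ##/#./##/.#/## is terminal -1 (H); from ../#./#./../## depth 8
compare (V): move=-1 vs pass=+1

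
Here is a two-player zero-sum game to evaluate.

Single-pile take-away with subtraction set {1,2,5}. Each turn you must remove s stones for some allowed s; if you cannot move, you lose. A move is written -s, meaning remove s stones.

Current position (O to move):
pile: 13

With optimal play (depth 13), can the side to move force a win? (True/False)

O winning at [13]: True

p1 O@[13]: -1[12]+1* -2[11]-1 -5[8]-1
p2 X@[12]: -1[11]-1* -2[10]-1 -5[7]-1
p3 O@[11]: -1[10]-1 -2[9]+1* -5[6]+1
p4 X@[9]: -1[8]-1* -2[7]-1 -5[4]-1
p5 O@[8]: -1[7]-1 -2[6]+1* -5[3]+1
p6 X@[6]: -1[5]-1* -2[4]-1 -5[1]-1
p7 O@[5]: -1[4]-1 -2[3]+1* -5[0]+1
p8 X@[3]: -1[2]-1* -2[1]-1
p9 O@[2]: -1[1]-1 -2[0]+1*
p10 X@[0] terminal -1; root [13] d13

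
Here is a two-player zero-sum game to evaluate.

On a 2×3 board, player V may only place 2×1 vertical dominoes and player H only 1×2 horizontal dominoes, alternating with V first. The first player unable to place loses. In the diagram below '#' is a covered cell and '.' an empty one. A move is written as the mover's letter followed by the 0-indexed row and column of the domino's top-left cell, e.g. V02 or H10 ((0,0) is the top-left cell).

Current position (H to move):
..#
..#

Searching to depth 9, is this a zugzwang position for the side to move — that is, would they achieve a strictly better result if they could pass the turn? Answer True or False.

ply 1, H at ..#/..# | H00=+1→###/..#*; H10=+1→..#/###
ply 2: ###/..# is terminal -1 (V); from ..#/..# depth 9
pass branch (V moves first from the same position):
  | ply 1, V at ..#/..# | V00=+1→#.#/#.#*; V01=+1→.##/.##
  | ply 2: #.#/#.# is terminal -1 (H); from ..#/..# depth 9
H moving scores +1; H passing scores -1

zugzwang(..#/..#, H) = False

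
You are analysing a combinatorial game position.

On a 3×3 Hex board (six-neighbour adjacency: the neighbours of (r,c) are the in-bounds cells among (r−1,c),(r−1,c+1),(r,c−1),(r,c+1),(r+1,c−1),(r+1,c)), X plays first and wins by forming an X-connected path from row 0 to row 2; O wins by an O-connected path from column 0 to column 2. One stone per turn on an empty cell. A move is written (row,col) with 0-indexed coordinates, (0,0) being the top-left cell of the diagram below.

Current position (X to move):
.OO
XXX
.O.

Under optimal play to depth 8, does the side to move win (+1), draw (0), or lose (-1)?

value(.OO/XXX/.O., X) = +1

p1 X@[.OO/XXX/.O.]: (0,0)[XOO/XXX/.O.]+1* (2,0)[.OO/XXX/XO.]-1 (2,2)[.OO/XXX/.OX]-1
p2 O@[XOO/XXX/.O.]: (2,0)[XOO/XXX/OO.]-1* (2,2)[XOO/XXX/.OO]-1
p3 X@[XOO/XXX/OO.]: (2,2)[XOO/XXX/OOX]+1*
p4 O@[XOO/XXX/OOX] terminal -1; root [.OO/XXX/.O.] d8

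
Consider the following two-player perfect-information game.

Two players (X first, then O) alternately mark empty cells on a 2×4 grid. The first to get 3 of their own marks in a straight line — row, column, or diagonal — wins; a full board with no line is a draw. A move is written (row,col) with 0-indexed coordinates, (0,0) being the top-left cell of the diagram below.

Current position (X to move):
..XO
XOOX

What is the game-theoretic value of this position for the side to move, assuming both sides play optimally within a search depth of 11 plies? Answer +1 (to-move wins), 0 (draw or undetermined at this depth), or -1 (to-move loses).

ply 1, X at ..XO/XOOX | (0,0)=+0→X.XO/XOOX*; (0,1)=+0→.XXO/XOOX
ply 2, O at X.XO/XOOX | (0,1)=+0→XOXO/XOOX*
ply 3: XOXO/XOOX is terminal +0 (X); from ..XO/XOOX depth 11

value(..XO/XOOX, X) = 0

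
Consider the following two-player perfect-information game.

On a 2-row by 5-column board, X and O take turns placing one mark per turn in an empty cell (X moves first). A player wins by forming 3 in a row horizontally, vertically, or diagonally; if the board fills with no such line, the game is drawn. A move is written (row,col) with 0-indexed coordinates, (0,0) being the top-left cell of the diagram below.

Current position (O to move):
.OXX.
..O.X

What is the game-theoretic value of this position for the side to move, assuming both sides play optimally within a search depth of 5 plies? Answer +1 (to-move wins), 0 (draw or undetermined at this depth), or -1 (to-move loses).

ply 1, O at .OXX./..O.X | (0,0)=-1→OOXX./..O.X; (0,4)=+0→.OXXO/..O.X*; (1,0)=-1→.OXX./O.O.X; (1,1)=-1→.OXX./.OO.X; (1,3)=-1→.OXX./..OOX
ply 2, X at .OXXO/..O.X | (0,0)=-1→XOXXO/..O.X; (1,0)=+0→.OXXO/X.O.X*; (1,1)=+0→.OXXO/.XO.X; (1,3)=+0→.OXXO/..OXX
ply 3, O at .OXXO/X.O.X | (0,0)=+0→OOXXO/X.O.X*; (1,1)=+0→.OXXO/XOO.X; (1,3)=+0→.OXXO/X.OOX
ply 4, X at OOXXO/X.O.X | (1,1)=+0→OOXXO/XXO.X*; (1,3)=+0→OOXXO/X.OXX
ply 5, O at OOXXO/XXO.X | (1,3)=+0→OOXXO/XXOOX*
ply 6: OOXXO/XXOOX is terminal +0 (X); from .OXX./..O.X depth 5

value(.OXX./..O.X, O) = 0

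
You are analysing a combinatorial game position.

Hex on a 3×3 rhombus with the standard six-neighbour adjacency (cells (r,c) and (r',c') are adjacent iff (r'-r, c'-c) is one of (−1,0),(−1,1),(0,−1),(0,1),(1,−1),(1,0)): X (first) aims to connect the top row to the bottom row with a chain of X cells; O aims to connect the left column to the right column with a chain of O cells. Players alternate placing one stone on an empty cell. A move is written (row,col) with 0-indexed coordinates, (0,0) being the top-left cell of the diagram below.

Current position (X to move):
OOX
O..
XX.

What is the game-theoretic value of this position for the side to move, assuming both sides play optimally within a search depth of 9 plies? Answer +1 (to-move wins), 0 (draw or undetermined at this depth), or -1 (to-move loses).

value(OOX/O../XX., X) = +1

[OOX/O../XX.] X move#1: (1,1):+1/OOX/OX./XX.*, (1,2):+1/OOX/O.X/XX., (2,2):+1/OOX/O../XXX
[OOX/OX./XX.] end (terminal -1, O#2); searched OOX/O../XX. to 9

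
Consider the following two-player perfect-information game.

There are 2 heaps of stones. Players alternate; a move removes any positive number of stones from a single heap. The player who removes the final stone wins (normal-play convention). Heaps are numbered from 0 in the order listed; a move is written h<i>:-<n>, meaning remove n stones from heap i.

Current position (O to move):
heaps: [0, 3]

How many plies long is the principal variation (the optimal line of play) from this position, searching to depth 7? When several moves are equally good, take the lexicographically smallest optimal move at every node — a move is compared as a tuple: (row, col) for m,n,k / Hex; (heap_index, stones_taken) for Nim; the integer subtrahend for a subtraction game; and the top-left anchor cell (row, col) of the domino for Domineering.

p1 O@[(0,3)]: h1:-1[(0,2)]-1 h1:-2[(0,1)]-1 h1:-3[(0,0)]+1*
p2 X@[(0,0)] terminal -1; root [(0,3)] d7

PV length from [(0,3)]: 1 ply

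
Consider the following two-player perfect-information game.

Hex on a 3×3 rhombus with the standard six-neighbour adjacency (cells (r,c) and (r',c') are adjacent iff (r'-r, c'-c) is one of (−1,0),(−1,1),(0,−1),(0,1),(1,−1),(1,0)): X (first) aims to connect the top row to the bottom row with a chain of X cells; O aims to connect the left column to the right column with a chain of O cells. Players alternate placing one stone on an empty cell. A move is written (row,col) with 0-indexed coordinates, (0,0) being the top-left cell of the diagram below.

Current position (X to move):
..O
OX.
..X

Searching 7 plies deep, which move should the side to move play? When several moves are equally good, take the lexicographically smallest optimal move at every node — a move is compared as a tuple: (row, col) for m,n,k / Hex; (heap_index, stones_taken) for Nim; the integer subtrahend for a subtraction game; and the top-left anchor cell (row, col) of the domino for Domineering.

ply 1, X at ..O/OX./..X | (0,0)=-1→X.O/OX./..X; (0,1)=+1→.XO/OX./..X*; (1,2)=-1→..O/OXX/..X; (2,0)=-1→..O/OX./X.X; (2,1)=-1→..O/OX./.XX
ply 2, O at .XO/OX./..X | (0,0)=-1→OXO/OX./..X*; (1,2)=-1→.XO/OXO/..X; (2,0)=-1→.XO/OX./O.X; (2,1)=-1→.XO/OX./.OX
ply 3, X at OXO/OX./..X | (1,2)=+1→OXO/OXX/..X*; (2,0)=+1→OXO/OX./X.X; (2,1)=+1→OXO/OX./.XX
ply 4: OXO/OXX/..X is terminal -1 (O); from ..O/OX./..X depth 7

X's best at [..O/OX./..X]: (0,1)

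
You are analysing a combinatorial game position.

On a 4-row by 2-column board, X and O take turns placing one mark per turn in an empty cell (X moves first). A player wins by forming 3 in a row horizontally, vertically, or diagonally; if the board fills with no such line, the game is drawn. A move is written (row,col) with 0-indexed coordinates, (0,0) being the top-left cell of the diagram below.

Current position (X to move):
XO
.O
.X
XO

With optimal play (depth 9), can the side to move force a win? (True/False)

p1 X@[XO/.O/.X/XO]: (1,0)[XO/XO/.X/XO]+0* (2,0)[XO/.O/XX/XO]+0
p2 O@[XO/XO/.X/XO]: (2,0)[XO/XO/OX/XO]+0*
p3 X@[XO/XO/OX/XO] terminal +0; root [XO/.O/.X/XO] d9

X winning at [XO/.O/.X/XO]: False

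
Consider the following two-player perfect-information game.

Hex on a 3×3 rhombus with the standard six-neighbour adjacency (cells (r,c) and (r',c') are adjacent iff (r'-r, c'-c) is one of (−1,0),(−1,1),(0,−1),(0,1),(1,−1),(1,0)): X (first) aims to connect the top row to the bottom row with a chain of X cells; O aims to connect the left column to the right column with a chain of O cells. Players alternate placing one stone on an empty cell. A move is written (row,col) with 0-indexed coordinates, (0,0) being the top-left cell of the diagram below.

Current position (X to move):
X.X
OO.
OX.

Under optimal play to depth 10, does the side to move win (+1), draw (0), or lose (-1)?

ply 1, X at X.X/OO./OX. | (0,1)=-1→XXX/OO./OX.; (1,2)=+1→X.X/OOX/OX.*; (2,2)=-1→X.X/OO./OXX
ply 2: X.X/OOX/OX. is terminal -1 (O); from X.X/OO./OX. depth 10

value(X.X/OO./OX., X) = +1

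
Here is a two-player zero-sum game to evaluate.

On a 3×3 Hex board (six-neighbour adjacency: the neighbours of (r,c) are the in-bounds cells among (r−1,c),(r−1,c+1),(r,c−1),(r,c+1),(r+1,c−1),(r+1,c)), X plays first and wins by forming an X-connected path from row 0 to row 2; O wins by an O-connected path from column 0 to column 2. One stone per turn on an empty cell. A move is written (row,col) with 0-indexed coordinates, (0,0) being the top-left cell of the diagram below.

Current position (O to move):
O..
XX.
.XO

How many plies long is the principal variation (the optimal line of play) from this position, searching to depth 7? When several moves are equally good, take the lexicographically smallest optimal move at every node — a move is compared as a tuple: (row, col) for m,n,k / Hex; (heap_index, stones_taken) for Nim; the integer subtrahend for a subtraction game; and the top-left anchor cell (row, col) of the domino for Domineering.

PV length from [O../XX./.XO]: 2 plies

ply 1, O at O../XX./.XO | (0,1)=-1→OO./XX./.XO*; (0,2)=-1→O.O/XX./.XO; (1,2)=-1→O../XXO/.XO; (2,0)=-1→O../XX./OXO
ply 2, X at OO./XX./.XO | (0,2)=+1→OOX/XX./.XO*; (1,2)=-1→OO./XXX/.XO; (2,0)=-1→OO./XX./XXO
ply 3: OOX/XX./.XO is terminal -1 (O); from O../XX./.XO depth 7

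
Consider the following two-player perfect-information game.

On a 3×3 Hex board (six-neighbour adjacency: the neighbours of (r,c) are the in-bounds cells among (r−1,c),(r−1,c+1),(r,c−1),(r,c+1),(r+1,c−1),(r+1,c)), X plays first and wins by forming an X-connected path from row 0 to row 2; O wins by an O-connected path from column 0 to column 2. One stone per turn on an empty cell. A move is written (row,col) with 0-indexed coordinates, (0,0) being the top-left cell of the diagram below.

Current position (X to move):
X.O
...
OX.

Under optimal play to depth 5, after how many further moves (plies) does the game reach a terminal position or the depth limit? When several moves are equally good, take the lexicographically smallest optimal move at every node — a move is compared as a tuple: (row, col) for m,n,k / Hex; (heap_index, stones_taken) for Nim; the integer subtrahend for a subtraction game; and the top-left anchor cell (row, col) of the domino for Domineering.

p1 X@[X.O/.../OX.]: (0,1)[XXO/.../OX.]-1 (1,0)[X.O/X../OX.]-1 (1,1)[X.O/.X./OX.]+1* (1,2)[X.O/..X/OX.]-1 (2,2)[X.O/.../OXX]-1
p2 O@[X.O/.X./OX.]: (0,1)[XOO/.X./OX.]-1* (1,0)[X.O/OX./OX.]-1 (1,2)[X.O/.XO/OX.]-1 (2,2)[X.O/.X./OXO]-1
p3 X@[XOO/.X./OX.]: (1,0)[XOO/XX./OX.]+1* (1,2)[XOO/.XX/OX.]-1 (2,2)[XOO/.X./OXX]-1
p4 O@[XOO/XX./OX.] terminal -1; root [X.O/.../OX.] d5

PV length from [X.O/.../OX.]: 3 plies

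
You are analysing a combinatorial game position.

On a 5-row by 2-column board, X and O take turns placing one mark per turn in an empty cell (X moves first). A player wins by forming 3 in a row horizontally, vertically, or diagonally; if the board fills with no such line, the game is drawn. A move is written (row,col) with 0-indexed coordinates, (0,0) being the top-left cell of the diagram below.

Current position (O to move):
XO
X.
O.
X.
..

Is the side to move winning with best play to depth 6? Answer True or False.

p1 O@[XO/X./O./X./..]: (1,1)[XO/XO/O./X./..]+0* (2,1)[XO/X./OO/X./..]+0 (3,1)[XO/X./O./XO/..]+0 (4,0)[XO/X./O./X./O.]+0 (4,1)[XO/X./O./X./.O]+0
p2 X@[XO/XO/O./X./..]: (2,1)[XO/XO/OX/X./..]+0* (3,1)[XO/XO/O./XX/..]-1 (4,0)[XO/XO/O./X./X.]-1 (4,1)[XO/XO/O./X./.X]-1
p3 O@[XO/XO/OX/X./..]: (3,1)[XO/XO/OX/XO/..]+0* (4,0)[XO/XO/OX/X./O.]+0 (4,1)[XO/XO/OX/X./.O]+0
p4 X@[XO/XO/OX/XO/..]: (4,0)[XO/XO/OX/XO/X.]+0* (4,1)[XO/XO/OX/XO/.X]+0
p5 O@[XO/XO/OX/XO/X.]: (4,1)[XO/XO/OX/XO/XO]+0*
p6 X@[XO/XO/OX/XO/XO] terminal +0; root [XO/X./O./X./..] d6

O winning at [XO/X./O./X./..]: False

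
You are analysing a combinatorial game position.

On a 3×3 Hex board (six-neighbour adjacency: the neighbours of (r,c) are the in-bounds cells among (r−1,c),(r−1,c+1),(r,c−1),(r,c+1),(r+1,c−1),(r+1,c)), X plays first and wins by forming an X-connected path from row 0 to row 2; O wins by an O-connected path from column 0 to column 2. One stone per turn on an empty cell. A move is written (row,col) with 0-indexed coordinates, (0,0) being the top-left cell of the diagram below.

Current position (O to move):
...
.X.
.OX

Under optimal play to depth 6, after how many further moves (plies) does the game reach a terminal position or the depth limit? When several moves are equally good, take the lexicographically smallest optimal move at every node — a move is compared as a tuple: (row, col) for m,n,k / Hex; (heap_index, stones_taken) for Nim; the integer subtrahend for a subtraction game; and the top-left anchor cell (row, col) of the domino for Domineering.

PV length from [.../.X./.OX]: 6 plies

[.../.X./.OX] O move#1: (0,0):-1/O../.X./.OX*, (0,1):-1/.O./.X./.OX, (0,2):-1/..O/.X./.OX, (1,0):-1/.../OX./.OX, (1,2):-1/.../.XO/.OX, (2,0):-1/.../.X./OOX
[O../.X./.OX] X move#2: (0,1):+1/OX./.X./.OX*, (0,2):+1/O.X/.X./.OX, (1,0):+1/O../XX./.OX, (1,2):+1/O../.XX/.OX, (2,0):+1/O../.X./XOX
[OX./.X./.OX] O move#3: (0,2):-1/OXO/.X./.OX*, (1,0):-1/OX./OX./.OX, (1,2):-1/OX./.XO/.OX, (2,0):-1/OX./.X./OOX
[OXO/.X./.OX] X move#4: (1,0):+1/OXO/XX./.OX*, (1,2):+1/OXO/.XX/.OX, (2,0):+1/OXO/.X./XOX
[OXO/XX./.OX] O move#5: (1,2):-1/OXO/XXO/.OX*, (2,0):-1/OXO/XX./OOX
[OXO/XXO/.OX] X move#6: (2,0):+1/OXO/XXO/XOX*
[OXO/XXO/XOX] end (terminal -1, O#7); searched .../.X./.OX to 6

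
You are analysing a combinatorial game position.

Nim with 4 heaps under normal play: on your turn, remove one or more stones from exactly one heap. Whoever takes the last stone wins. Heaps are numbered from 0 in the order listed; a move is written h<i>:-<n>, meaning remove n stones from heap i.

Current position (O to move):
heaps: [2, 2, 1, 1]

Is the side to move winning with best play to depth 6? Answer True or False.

[(2,2,1,1)] O move#1: h0:-1:-1/(1,2,1,1)*, h0:-2:-1/(0,2,1,1), h1:-1:-1/(2,1,1,1), h1:-2:-1/(2,0,1,1), h2:-1:-1/(2,2,0,1), h3:-1:-1/(2,2,1,0)
[(1,2,1,1)] X move#2: h0:-1:-1/(0,2,1,1), h1:-1:+1/(1,1,1,1)*, h1:-2:-1/(1,0,1,1), h2:-1:-1/(1,2,0,1), h3:-1:-1/(1,2,1,0)
[(1,1,1,1)] O move#3: h0:-1:-1/(0,1,1,1)*, h1:-1:-1/(1,0,1,1), h2:-1:-1/(1,1,0,1), h3:-1:-1/(1,1,1,0)
[(0,1,1,1)] X move#4: h1:-1:+1/(0,0,1,1)*, h2:-1:+1/(0,1,0,1), h3:-1:+1/(0,1,1,0)
[(0,0,1,1)] O move#5: h2:-1:-1/(0,0,0,1)*, h3:-1:-1/(0,0,1,0)
[(0,0,0,1)] X move#6: h3:-1:+1/(0,0,0,0)*
[(0,0,0,0)] end (terminal -1, O#7); searched (2,2,1,1) to 6

O winning at [(2,2,1,1)]: False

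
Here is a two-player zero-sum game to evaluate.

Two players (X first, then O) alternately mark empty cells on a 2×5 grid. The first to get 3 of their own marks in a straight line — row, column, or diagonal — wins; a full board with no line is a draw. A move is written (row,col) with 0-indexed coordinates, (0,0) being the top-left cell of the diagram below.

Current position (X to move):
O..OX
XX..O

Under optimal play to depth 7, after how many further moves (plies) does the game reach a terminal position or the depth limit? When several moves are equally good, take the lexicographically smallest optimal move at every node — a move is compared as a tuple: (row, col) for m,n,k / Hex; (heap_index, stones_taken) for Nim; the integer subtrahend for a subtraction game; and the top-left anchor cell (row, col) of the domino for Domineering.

p1 X@[O..OX/XX..O]: (0,1)[OX.OX/XX..O]+0 (0,2)[O.XOX/XX..O]+0 (1,2)[O..OX/XXX.O]+1* (1,3)[O..OX/XX.XO]+0
p2 O@[O..OX/XXX.O] terminal -1; root [O..OX/XX..O] d7

PV length from [O..OX/XX..O]: 1 ply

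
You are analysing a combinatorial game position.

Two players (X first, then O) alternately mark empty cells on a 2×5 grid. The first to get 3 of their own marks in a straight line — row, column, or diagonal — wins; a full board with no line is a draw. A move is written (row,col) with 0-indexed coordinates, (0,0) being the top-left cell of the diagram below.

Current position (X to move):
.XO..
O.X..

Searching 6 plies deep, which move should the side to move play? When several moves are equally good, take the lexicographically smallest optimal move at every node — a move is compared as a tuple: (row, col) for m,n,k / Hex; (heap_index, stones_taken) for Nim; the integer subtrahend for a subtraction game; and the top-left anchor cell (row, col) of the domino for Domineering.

[.XO../O.X..] X move#1: (0,0):+0/XXO../O.X.., (0,3):+0/.XOX./O.X.., (0,4):+0/.XO.X/O.X.., (1,1):+0/.XO../OXX.., (1,3):+1/.XO../O.XX.*, (1,4):+0/.XO../O.X.X
[.XO../O.XX.] O move#2: (0,0):-1/OXO../O.XX.*, (0,3):-1/.XOO./O.XX., (0,4):-1/.XO.O/O.XX., (1,1):-1/.XO../OOXX., (1,4):-1/.XO../O.XXO
[OXO../O.XX.] X move#3: (0,3):+1/OXOX./O.XX.*, (0,4):+1/OXO.X/O.XX., (1,1):+1/OXO../OXXX., (1,4):+1/OXO../O.XXX
[OXOX./O.XX.] O move#4: (0,4):-1/OXOXO/O.XX.*, (1,1):-1/OXOX./OOXX., (1,4):-1/OXOX./O.XXO
[OXOXO/O.XX.] X move#5: (1,1):+1/OXOXO/OXXX.*, (1,4):+1/OXOXO/O.XXX
[OXOXO/OXXX.] end (terminal -1, O#6); searched .XO../O.X.. to 6

X's best at [.XO../O.X..]: (1,3)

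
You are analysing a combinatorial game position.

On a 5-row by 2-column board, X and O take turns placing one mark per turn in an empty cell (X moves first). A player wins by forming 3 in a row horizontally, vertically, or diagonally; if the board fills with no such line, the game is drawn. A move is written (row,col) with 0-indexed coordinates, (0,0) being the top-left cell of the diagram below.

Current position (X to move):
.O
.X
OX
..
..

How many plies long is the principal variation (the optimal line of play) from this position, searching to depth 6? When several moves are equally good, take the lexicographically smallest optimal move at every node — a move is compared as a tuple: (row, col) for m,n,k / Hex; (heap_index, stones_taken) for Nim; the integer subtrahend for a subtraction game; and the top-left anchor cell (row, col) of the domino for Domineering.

ply 1, X at .O/.X/OX/../.. | (0,0)=+0→XO/.X/OX/../..; (1,0)=+0→.O/XX/OX/../..; (3,0)=+0→.O/.X/OX/X./..; (3,1)=+1→.O/.X/OX/.X/..*; (4,0)=+0→.O/.X/OX/../X.; (4,1)=+0→.O/.X/OX/../.X
ply 2: .O/.X/OX/.X/.. is terminal -1 (O); from .O/.X/OX/../.. depth 6

PV length from [.O/.X/OX/../..]: 1 ply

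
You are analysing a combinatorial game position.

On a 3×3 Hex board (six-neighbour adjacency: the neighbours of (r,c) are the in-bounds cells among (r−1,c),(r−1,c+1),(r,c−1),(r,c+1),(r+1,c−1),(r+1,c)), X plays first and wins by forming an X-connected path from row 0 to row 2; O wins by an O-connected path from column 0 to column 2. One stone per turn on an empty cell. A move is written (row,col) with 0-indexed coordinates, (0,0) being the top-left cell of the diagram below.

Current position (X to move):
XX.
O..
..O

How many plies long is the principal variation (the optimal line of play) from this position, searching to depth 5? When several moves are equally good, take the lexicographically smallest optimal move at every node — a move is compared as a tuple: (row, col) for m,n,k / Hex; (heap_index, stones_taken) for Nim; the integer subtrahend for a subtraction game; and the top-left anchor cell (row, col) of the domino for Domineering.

PV length from [XX./O../..O]: 5 plies

[XX./O../..O] X move#1: (0,2):-1/XXX/O../..O, (1,1):+1/XX./OX./..O*, (1,2):-1/XX./O.X/..O, (2,0):-1/XX./O../X.O, (2,1):-1/XX./O../.XO
[XX./OX./..O] O move#2: (0,2):-1/XXO/OX./..O*, (1,2):-1/XX./OXO/..O, (2,0):-1/XX./OX./O.O, (2,1):-1/XX./OX./.OO
[XXO/OX./..O] X move#3: (1,2):+1/XXO/OXX/..O*, (2,0):+1/XXO/OX./X.O, (2,1):+1/XXO/OX./.XO
[XXO/OXX/..O] O move#4: (2,0):-1/XXO/OXX/O.O*, (2,1):-1/XXO/OXX/.OO
[XXO/OXX/O.O] X move#5: (2,1):+1/XXO/OXX/OXO*
[XXO/OXX/OXO] end (terminal -1, O#6); searched XX./O../..O to 5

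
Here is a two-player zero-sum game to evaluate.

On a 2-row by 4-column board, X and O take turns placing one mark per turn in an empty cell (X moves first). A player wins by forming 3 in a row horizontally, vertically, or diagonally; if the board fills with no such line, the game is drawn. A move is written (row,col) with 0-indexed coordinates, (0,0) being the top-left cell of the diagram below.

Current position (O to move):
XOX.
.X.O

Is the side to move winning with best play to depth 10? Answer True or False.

O winning at [XOX./.X.O]: False

[XOX./.X.O] O move#1: (0,3):+0/XOXO/.X.O*, (1,0):+0/XOX./OX.O, (1,2):+0/XOX./.XOO
[XOXO/.X.O] X move#2: (1,0):+0/XOXO/XX.O*, (1,2):+0/XOXO/.XXO
[XOXO/XX.O] O move#3: (1,2):+0/XOXO/XXOO*
[XOXO/XXOO] end (terminal +0, X#4); searched XOX./.X.O to 10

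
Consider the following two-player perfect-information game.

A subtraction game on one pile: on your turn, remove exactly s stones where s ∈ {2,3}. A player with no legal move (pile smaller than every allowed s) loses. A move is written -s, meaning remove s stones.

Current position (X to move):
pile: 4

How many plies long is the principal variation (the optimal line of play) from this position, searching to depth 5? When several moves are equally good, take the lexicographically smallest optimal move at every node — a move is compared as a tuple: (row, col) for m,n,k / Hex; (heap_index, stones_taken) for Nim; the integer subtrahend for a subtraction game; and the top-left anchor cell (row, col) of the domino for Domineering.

PV length from [4]: 1 ply

[4] X move#1: -2:-1/2, -3:+1/1*
[1] end (terminal -1, O#2); searched 4 to 5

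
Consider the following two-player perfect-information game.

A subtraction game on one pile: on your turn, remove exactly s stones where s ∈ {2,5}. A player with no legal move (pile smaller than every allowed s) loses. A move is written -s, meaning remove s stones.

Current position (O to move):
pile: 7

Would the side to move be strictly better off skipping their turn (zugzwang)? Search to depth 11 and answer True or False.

[7] O move#1: -2:-1/5*, -5:-1/2
[5] X move#2: -2:-1/3, -5:+1/0*
[0] end (terminal -1, O#3); searched 7 to 11
pass branch (X moves first from the same position):
  | [7] X move#1: -2:-1/5*, -5:-1/2
  | [5] O move#2: -2:-1/3, -5:+1/0*
  | [0] end (terminal -1, X#3); searched 7 to 11
O moving scores -1; O passing scores +1

zugzwang(7, O) = True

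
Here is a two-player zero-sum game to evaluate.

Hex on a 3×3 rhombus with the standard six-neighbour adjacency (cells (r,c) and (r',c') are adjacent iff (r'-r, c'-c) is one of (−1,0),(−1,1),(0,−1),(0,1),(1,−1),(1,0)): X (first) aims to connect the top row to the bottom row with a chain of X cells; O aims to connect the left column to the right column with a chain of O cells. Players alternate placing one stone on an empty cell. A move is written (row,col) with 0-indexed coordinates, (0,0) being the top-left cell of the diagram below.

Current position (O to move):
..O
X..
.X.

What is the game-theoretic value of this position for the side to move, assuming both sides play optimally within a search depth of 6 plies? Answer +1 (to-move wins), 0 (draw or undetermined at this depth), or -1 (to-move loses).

ply 1, O at ..O/X../.X. | (0,0)=-1→O.O/X../.X.*; (0,1)=-1→.OO/X../.X.; (1,1)=-1→..O/XO./.X.; (1,2)=-1→..O/X.O/.X.; (2,0)=-1→..O/X../OX.; (2,2)=-1→..O/X../.XO
ply 2, X at O.O/X../.X. | (0,1)=+1→OXO/X../.X.*; (1,1)=-1→O.O/XX./.X.; (1,2)=-1→O.O/X.X/.X.; (2,0)=-1→O.O/X../XX.; (2,2)=-1→O.O/X../.XX
ply 3, O at OXO/X../.X. | (1,1)=-1→OXO/XO./.X.*; (1,2)=-1→OXO/X.O/.X.; (2,0)=-1→OXO/X../OX.; (2,2)=-1→OXO/X../.XO
ply 4, X at OXO/XO./.X. | (1,2)=-1→OXO/XOX/.X.; (2,0)=+1→OXO/XO./XX.*; (2,2)=-1→OXO/XO./.XX
ply 5: OXO/XO./XX. is terminal -1 (O); from ..O/X../.X. depth 6

value(..O/X../.X., O) = -1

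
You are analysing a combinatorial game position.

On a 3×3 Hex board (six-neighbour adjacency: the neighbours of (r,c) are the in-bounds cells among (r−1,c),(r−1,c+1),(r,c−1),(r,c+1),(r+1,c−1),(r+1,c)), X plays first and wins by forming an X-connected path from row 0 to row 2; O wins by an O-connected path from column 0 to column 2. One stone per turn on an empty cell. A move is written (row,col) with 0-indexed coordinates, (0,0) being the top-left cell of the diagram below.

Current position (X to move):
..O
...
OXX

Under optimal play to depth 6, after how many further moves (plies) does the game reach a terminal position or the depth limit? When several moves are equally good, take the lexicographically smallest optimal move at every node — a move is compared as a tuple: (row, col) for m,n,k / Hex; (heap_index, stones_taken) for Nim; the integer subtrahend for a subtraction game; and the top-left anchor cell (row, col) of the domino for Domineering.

p1 X@[..O/.../OXX]: (0,0)[X.O/.../OXX]-1* (0,1)[.XO/.../OXX]-1 (1,0)[..O/X../OXX]-1 (1,1)[..O/.X./OXX]-1 (1,2)[..O/..X/OXX]-1
p2 O@[X.O/.../OXX]: (0,1)[XOO/.../OXX]+1* (1,0)[X.O/O../OXX]+1 (1,1)[X.O/.O./OXX]+1 (1,2)[X.O/..O/OXX]-1
p3 X@[XOO/.../OXX]: (1,0)[XOO/X../OXX]-1* (1,1)[XOO/.X./OXX]-1 (1,2)[XOO/..X/OXX]-1
p4 O@[XOO/X../OXX]: (1,1)[XOO/XO./OXX]+1* (1,2)[XOO/X.O/OXX]-1
p5 X@[XOO/XO./OXX] terminal -1; root [..O/.../OXX] d6

PV length from [..O/.../OXX]: 4 plies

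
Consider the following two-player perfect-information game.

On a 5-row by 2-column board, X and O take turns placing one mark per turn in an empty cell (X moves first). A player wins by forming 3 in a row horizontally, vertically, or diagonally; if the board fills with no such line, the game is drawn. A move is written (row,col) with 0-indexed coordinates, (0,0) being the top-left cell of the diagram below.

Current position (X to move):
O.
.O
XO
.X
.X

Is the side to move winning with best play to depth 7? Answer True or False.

X winning at [O./.O/XO/.X/.X]: False

ply 1, X at O./.O/XO/.X/.X | (0,1)=+0→OX/.O/XO/.X/.X*; (1,0)=-1→O./XO/XO/.X/.X; (3,0)=-1→O./.O/XO/XX/.X; (4,0)=-1→O./.O/XO/.X/XX
ply 2, O at OX/.O/XO/.X/.X | (1,0)=+0→OX/OO/XO/.X/.X*; (3,0)=+0→OX/.O/XO/OX/.X; (4,0)=+0→OX/.O/XO/.X/OX
ply 3, X at OX/OO/XO/.X/.X | (3,0)=+0→OX/OO/XO/XX/.X*; (4,0)=+0→OX/OO/XO/.X/XX
ply 4, O at OX/OO/XO/XX/.X | (4,0)=+0→OX/OO/XO/XX/OX*
ply 5: OX/OO/XO/XX/OX is terminal +0 (X); from O./.O/XO/.X/.X depth 7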